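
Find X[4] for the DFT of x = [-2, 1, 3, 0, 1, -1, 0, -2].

X[4] = Σ(n=0 to 7) x[n] · ω_8^(4n) where ω_8 = e^(-2πi/8)
= (-2)·ω_8^0 + (1)·ω_8^4 + (3)·ω_8^8 + (0)·ω_8^12 + (1)·ω_8^16 + (-1)·ω_8^20 + (0)·ω_8^24 + (-2)·ω_8^28

X[4] = 4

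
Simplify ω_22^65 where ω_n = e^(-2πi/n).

Since ω_22^22 = 1, powers reduce modulo 22.
65 mod 22 = 21
So ω_22^65 = ω_22^21 = e^(-2πi·21/22)

ω_22^65 = ω_22^21 = 0.9595+0.2817i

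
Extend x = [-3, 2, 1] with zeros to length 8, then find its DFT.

Original 3-point DFT: [0, -4.5000-0.8660i, -4.5000+0.8660i]
Zero-padded 8-point DFT provides frequency interpolation.

DFT_8([x, 0, ...]) = [0, -1.5858-2.4142i, -4-2i, -4.4142-0.4142i, -4, -4.4142+0.4142i, -4+2i, -1.5858+2.4142i]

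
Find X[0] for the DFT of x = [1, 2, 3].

X[0] = Σ(n=0 to 2) x[n] · ω_3^0 = Σ x[n]
= (1) + (2) + (3)

X[0] = 6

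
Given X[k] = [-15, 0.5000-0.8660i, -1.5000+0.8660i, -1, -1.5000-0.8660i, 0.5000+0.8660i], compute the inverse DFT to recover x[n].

x[n] = (1/6) Σ(k=0 to 5) X[k] · e^(2πikn/6)

Computing each x[n]:
x[0] = -3
x[1] = -2
x[2] = -2
x[3] = -3
x[4] = -3
x[5] = -2

x = [-3, -2, -2, -3, -3, -2]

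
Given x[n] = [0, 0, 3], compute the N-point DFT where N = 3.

X[k] = Σ(n=0 to 2) x[n] · ω_3^(nk)
where ω_3 = e^(-2πi/3)

Computing each X[k]:
X[0] = 3
X[1] = -1.5000+2.5981i
X[2] = -1.5000-2.5981i

X = [3, -1.5000+2.5981i, -1.5000-2.5981i]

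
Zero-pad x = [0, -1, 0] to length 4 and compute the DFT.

Original 3-point DFT: [-1, 0.5000+0.8660i, 0.5000-0.8660i]
Zero-padded 4-point DFT provides frequency interpolation.

DFT_4([x, 0, ...]) = [-1, 1i, 1, -1i]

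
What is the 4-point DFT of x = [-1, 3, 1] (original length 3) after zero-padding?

Original 3-point DFT: [3, -3.0000-1.7321i, -3.0000+1.7321i]
Zero-padded 4-point DFT provides frequency interpolation.

DFT_4([x, 0, ...]) = [3, -2-3i, -3, -2+3i]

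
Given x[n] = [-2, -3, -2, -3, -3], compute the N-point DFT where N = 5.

X[k] = Σ(n=0 to 4) x[n] · ω_5^(nk)
where ω_5 = e^(-2πi/5)

Computing each X[k]:
X[0] = -13
X[1] = 0.1910-0.5878i
X[2] = 1.3090+0.9511i
X[3] = 1.3090-0.9511i
X[4] = 0.1910+0.5878i

X = [-13, 0.1910-0.5878i, 1.3090+0.9511i, 1.3090-0.9511i, 0.1910+0.5878i]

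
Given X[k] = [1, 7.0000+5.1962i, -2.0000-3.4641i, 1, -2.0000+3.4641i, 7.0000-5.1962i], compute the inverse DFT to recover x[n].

x[n] = (1/6) Σ(k=0 to 5) X[k] · e^(2πikn/6)

Computing each x[n]:
x[0] = 2
x[1] = 1
x[2] = -3
x[3] = -3
x[4] = 2
x[5] = 2

x = [2, 1, -3, -3, 2, 2]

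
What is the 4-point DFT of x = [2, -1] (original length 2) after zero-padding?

Original 2-point DFT: [1, 3]
Zero-padded 4-point DFT provides frequency interpolation.

DFT_4([x, 0, ...]) = [1, 2+1i, 3, 2-1i]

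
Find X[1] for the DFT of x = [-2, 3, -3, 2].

X[1] = Σ(n=0 to 3) x[n] · ω_4^(1n) where ω_4 = e^(-2πi/4)
= (-2)·ω_4^0 + (3)·ω_4^1 + (-3)·ω_4^2 + (2)·ω_4^3

X[1] = 1-1i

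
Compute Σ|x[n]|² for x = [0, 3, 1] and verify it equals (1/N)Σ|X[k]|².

Time domain:
Σ|x[n]|² = |0|² + |3|² + |1|² = 10.0000

Frequency domain:
(1/3)Σ|X[k]|² = (1/3)(|4|² + |-2.0000-1.7321i|² + |-2.0000+1.7321i|²) = (1/3)·30.0000 = 10.0000

Both sides agree, confirming Parseval's theorem.

Σ|x[n]|² = (1/N)Σ|X[k]|² = 10.0000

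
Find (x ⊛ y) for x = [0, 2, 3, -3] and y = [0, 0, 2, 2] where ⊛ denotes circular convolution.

(x ⊛ y)[n] = Σ(m=0 to 3) x[m] · y[(n-m) mod 4]

Computing each output sample:
(x ⊛ y)[0] = 10
(x ⊛ y)[1] = 0
(x ⊛ y)[2] = -6
(x ⊛ y)[3] = 4

x ⊛ y = [10, 0, -6, 4]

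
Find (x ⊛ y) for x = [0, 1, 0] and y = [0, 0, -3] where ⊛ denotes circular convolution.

(x ⊛ y)[n] = Σ(m=0 to 2) x[m] · y[(n-m) mod 3]

Computing each output sample:
(x ⊛ y)[0] = -3
(x ⊛ y)[1] = 0
(x ⊛ y)[2] = 0

x ⊛ y = [-3, 0, 0]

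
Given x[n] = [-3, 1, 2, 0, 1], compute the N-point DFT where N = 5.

X[k] = Σ(n=0 to 4) x[n] · ω_5^(nk)
where ω_5 = e^(-2πi/5)

Computing each X[k]:
X[0] = 1
X[1] = -4.0000-1.1756i
X[2] = -4.0000+1.9021i
X[3] = -4.0000-1.9021i
X[4] = -4.0000+1.1756i

X = [1, -4.0000-1.1756i, -4.0000+1.9021i, -4.0000-1.9021i, -4.0000+1.1756i]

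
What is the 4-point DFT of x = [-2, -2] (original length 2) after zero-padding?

Original 2-point DFT: [-4, 0]
Zero-padded 4-point DFT provides frequency interpolation.

DFT_4([x, 0, ...]) = [-4, -2+2i, 0, -2-2i]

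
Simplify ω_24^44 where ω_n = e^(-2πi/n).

Since ω_24^24 = 1, powers reduce modulo 24.
44 mod 24 = 20
So ω_24^44 = ω_24^20 = e^(-2πi·20/24)

ω_24^44 = ω_24^20 = 0.5000+0.8660i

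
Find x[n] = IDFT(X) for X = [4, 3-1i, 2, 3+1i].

x[n] = (1/4) Σ(k=0 to 3) X[k] · e^(2πikn/4)

Computing each x[n]:
x[0] = 3
x[1] = 1
x[2] = 0
x[3] = 0

x = [3, 1, 0, 0]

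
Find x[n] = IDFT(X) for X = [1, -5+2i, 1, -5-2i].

x[n] = (1/4) Σ(k=0 to 3) X[k] · e^(2πikn/4)

Computing each x[n]:
x[0] = -2
x[1] = -1
x[2] = 3
x[3] = 1

x = [-2, -1, 3, 1]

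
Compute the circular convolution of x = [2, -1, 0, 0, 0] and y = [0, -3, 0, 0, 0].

(x ⊛ y)[n] = Σ(m=0 to 4) x[m] · y[(n-m) mod 5]

Computing each output sample:
(x ⊛ y)[0] = 0
(x ⊛ y)[1] = -6
(x ⊛ y)[2] = 3
(x ⊛ y)[3] = 0
(x ⊛ y)[4] = 0

x ⊛ y = [0, -6, 3, 0, 0]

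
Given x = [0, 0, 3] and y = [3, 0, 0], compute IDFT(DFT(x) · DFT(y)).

(x ⊛ y)[n] = Σ(m=0 to 2) x[m] · y[(n-m) mod 3]

Computing each output sample:
(x ⊛ y)[0] = 0
(x ⊛ y)[1] = 0
(x ⊛ y)[2] = 9

x ⊛ y = [0, 0, 9]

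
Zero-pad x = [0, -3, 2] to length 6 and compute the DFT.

Original 3-point DFT: [-1, 0.5000+4.3301i, 0.5000-4.3301i]
Zero-padded 6-point DFT provides frequency interpolation.

DFT_6([x, 0, ...]) = [-1, -2.5000+0.8660i, 0.5000+4.3301i, 5, 0.5000-4.3301i, -2.5000-0.8660i]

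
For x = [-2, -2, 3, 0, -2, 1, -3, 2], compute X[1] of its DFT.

X[1] = Σ(n=0 to 7) x[n] · ω_8^(1n) where ω_8 = e^(-2πi/8)
= (-2)·ω_8^0 + (-2)·ω_8^1 + (3)·ω_8^2 + (0)·ω_8^3 + (-2)·ω_8^4 + (1)·ω_8^5 + (-3)·ω_8^6 + (2)·ω_8^7

X[1] = -0.7071-2.4645i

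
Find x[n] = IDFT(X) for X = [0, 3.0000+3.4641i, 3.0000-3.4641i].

x[n] = (1/3) Σ(k=0 to 2) X[k] · e^(2πikn/3)

Computing each x[n]:
x[0] = 2
x[1] = -3
x[2] = 1

x = [2, -3, 1]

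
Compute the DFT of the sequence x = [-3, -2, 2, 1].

X[k] = Σ(n=0 to 3) x[n] · ω_4^(nk)
where ω_4 = e^(-2πi/4)

Computing each X[k]:
X[0] = -2
X[1] = -5+3i
X[2] = 0
X[3] = -5-3i

X = [-2, -5+3i, 0, -5-3i]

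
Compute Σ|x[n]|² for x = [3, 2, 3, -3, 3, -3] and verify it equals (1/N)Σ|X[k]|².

Time domain:
Σ|x[n]|² = |3|² + |2|² + |3|² + |-3|² + |3|² + |-3|² = 49.0000

Frequency domain:
(1/6)Σ|X[k]|² = (1/6)(|5|² + |2.5000-4.3301i|² + |-2.5000-4.3301i|² + |13|² + |-2.5000+4.3301i|² + |2.5000+4.3301i|²) = (1/6)·294.0000 = 49.0000

Both sides agree, confirming Parseval's theorem.

Σ|x[n]|² = (1/N)Σ|X[k]|² = 49.0000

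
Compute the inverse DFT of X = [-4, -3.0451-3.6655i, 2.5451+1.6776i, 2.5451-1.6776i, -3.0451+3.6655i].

x[n] = (1/5) Σ(k=0 to 4) X[k] · e^(2πikn/5)

Computing each x[n]:
x[0] = -1
x[1] = -1
x[2] = 2
x[3] = -1
x[4] = -3

x = [-1, -1, 2, -1, -3]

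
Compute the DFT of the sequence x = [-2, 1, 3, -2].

X[k] = Σ(n=0 to 3) x[n] · ω_4^(nk)
where ω_4 = e^(-2πi/4)

Computing each X[k]:
X[0] = 0
X[1] = -5-3i
X[2] = 2
X[3] = -5+3i

X = [0, -5-3i, 2, -5+3i]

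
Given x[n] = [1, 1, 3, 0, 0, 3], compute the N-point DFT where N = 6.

X[k] = Σ(n=0 to 5) x[n] · ω_6^(nk)
where ω_6 = e^(-2πi/6)

Computing each X[k]:
X[0] = 8
X[1] = 1.5000-0.8660i
X[2] = -2.5000+4.3301i
X[3] = 0
X[4] = -2.5000-4.3301i
X[5] = 1.5000+0.8660i

X = [8, 1.5000-0.8660i, -2.5000+4.3301i, 0, -2.5000-4.3301i, 1.5000+0.8660i]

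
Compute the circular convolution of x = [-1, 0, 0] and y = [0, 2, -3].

(x ⊛ y)[n] = Σ(m=0 to 2) x[m] · y[(n-m) mod 3]

Computing each output sample:
(x ⊛ y)[0] = 0
(x ⊛ y)[1] = -2
(x ⊛ y)[2] = 3

x ⊛ y = [0, -2, 3]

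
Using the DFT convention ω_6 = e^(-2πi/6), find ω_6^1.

ω_6^1 = e^(-2πi·1/6)
= cos(-2π·1/6) + i·sin(-2π·1/6)
= cos(-2π/6) + i·sin(-2π/6)

ω_6^1 = cos(-2π/6) + i·sin(-2π/6) = 0.5000-0.8660i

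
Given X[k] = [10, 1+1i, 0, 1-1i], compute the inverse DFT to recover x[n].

x[n] = (1/4) Σ(k=0 to 3) X[k] · e^(2πikn/4)

Computing each x[n]:
x[0] = 3
x[1] = 2
x[2] = 2
x[3] = 3

x = [3, 2, 2, 3]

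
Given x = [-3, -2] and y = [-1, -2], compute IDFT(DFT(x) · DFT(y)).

(x ⊛ y)[n] = Σ(m=0 to 1) x[m] · y[(n-m) mod 2]

Computing each output sample:
(x ⊛ y)[0] = 7
(x ⊛ y)[1] = 8

x ⊛ y = [7, 8]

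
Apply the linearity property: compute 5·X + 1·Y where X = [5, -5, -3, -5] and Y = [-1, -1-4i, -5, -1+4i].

By linearity: DFT(5x + 1y) = 5·DFT(x) + 1·DFT(y)
= 5·[5, -5, -3, -5] + 1·[-1, -1-4i, -5, -1+4i]

Computing element-wise:
Z[0] = 5·(5) + 1·(-1) = 24
Z[1] = 5·(-5) + 1·(-1-4i) = -26-4i
Z[2] = 5·(-3) + 1·(-5) = -20
Z[3] = 5·(-5) + 1·(-1+4i) = -26+4i

DFT(5x + 1y) = 5·X + 1·Y = [24, -26-4i, -20, -26+4i]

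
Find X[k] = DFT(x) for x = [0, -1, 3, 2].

X[k] = Σ(n=0 to 3) x[n] · ω_4^(nk)
where ω_4 = e^(-2πi/4)

Computing each X[k]:
X[0] = 4
X[1] = -3+3i
X[2] = 2
X[3] = -3-3i

X = [4, -3+3i, 2, -3-3i]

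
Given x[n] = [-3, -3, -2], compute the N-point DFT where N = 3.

X[k] = Σ(n=0 to 2) x[n] · ω_3^(nk)
where ω_3 = e^(-2πi/3)

Computing each X[k]:
X[0] = -8
X[1] = -0.5000+0.8660i
X[2] = -0.5000-0.8660i

X = [-8, -0.5000+0.8660i, -0.5000-0.8660i]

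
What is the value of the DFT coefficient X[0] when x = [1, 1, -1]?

X[0] = Σ(n=0 to 2) x[n] · ω_3^0 = Σ x[n]
= (1) + (1) + (-1)

X[0] = 1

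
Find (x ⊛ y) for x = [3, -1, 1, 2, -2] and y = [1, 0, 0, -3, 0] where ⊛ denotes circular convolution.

(x ⊛ y)[n] = Σ(m=0 to 4) x[m] · y[(n-m) mod 5]

Computing each output sample:
(x ⊛ y)[0] = 0
(x ⊛ y)[1] = -7
(x ⊛ y)[2] = 7
(x ⊛ y)[3] = -7
(x ⊛ y)[4] = 1

x ⊛ y = [0, -7, 7, -7, 1]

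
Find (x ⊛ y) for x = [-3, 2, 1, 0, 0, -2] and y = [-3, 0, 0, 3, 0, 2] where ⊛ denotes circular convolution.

(x ⊛ y)[n] = Σ(m=0 to 5) x[m] · y[(n-m) mod 6]

Computing each output sample:
(x ⊛ y)[0] = 13
(x ⊛ y)[1] = -4
(x ⊛ y)[2] = -9
(x ⊛ y)[3] = -9
(x ⊛ y)[4] = 2
(x ⊛ y)[5] = 3

x ⊛ y = [13, -4, -9, -9, 2, 3]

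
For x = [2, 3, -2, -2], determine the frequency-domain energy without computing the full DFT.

Parseval: Σ|x[n]|² = (1/N)Σ|X[k]|², so Σ|X[k]|² = N·Σ|x[n]|² = 4·21.0000

Σ|X[k]|² = N·Σ|x[n]|² = 4·21.0000 = 84.0000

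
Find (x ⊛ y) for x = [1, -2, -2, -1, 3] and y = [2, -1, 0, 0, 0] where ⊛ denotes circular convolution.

(x ⊛ y)[n] = Σ(m=0 to 4) x[m] · y[(n-m) mod 5]

Computing each output sample:
(x ⊛ y)[0] = -1
(x ⊛ y)[1] = -5
(x ⊛ y)[2] = -2
(x ⊛ y)[3] = 0
(x ⊛ y)[4] = 7

x ⊛ y = [-1, -5, -2, 0, 7]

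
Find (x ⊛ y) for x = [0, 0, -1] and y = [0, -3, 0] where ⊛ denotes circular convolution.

(x ⊛ y)[n] = Σ(m=0 to 2) x[m] · y[(n-m) mod 3]

Computing each output sample:
(x ⊛ y)[0] = 3
(x ⊛ y)[1] = 0
(x ⊛ y)[2] = 0

x ⊛ y = [3, 0, 0]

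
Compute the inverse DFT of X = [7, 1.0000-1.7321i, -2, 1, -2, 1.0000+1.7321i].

x[n] = (1/6) Σ(k=0 to 5) X[k] · e^(2πikn/6)

Computing each x[n]:
x[0] = 1
x[1] = 2
x[2] = 2
x[3] = 0
x[4] = 1
x[5] = 1

x = [1, 2, 2, 0, 1, 1]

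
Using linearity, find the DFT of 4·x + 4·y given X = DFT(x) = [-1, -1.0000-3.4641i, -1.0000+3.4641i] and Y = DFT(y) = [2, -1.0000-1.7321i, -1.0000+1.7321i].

By linearity: DFT(4x + 4y) = 4·DFT(x) + 4·DFT(y)
= 4·[-1, -1.0000-3.4641i, -1.0000+3.4641i] + 4·[2, -1.0000-1.7321i, -1.0000+1.7321i]

Computing element-wise:
Z[0] = 4·(-1) + 4·(2) = 4
Z[1] = 4·(-1.0000-3.4641i) + 4·(-1.0000-1.7321i) = -8.0000-20.7848i
Z[2] = 4·(-1.0000+3.4641i) + 4·(-1.0000+1.7321i) = -8.0000+20.7848i

DFT(4x + 4y) = 4·X + 4·Y = [4, -8.0000-20.7848i, -8.0000+20.7848i]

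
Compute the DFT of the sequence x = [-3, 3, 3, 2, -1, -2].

X[k] = Σ(n=0 to 5) x[n] · ω_6^(nk)
where ω_6 = e^(-2πi/6)

Computing each X[k]:
X[0] = 2
X[1] = -5.5000-7.7942i
X[2] = -2.5000-0.8660i
X[3] = -4
X[4] = -2.5000+0.8660i
X[5] = -5.5000+7.7942i

X = [2, -5.5000-7.7942i, -2.5000-0.8660i, -4, -2.5000+0.8660i, -5.5000+7.7942i]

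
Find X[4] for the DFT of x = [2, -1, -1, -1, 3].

X[4] = Σ(n=0 to 4) x[n] · ω_5^(4n) where ω_5 = e^(-2πi/5)
= (2)·ω_5^0 + (-1)·ω_5^4 + (-1)·ω_5^8 + (-1)·ω_5^12 + (3)·ω_5^16

X[4] = 4.2361-3.8042i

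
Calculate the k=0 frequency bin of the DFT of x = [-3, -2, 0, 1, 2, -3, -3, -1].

X[0] = Σ(n=0 to 7) x[n] · ω_8^0 = Σ x[n]
= (-3) + (-2) + (0) + (1) + (2) + (-3) + (-3) + (-1)

X[0] = -9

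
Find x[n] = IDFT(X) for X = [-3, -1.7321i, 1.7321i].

x[n] = (1/3) Σ(k=0 to 2) X[k] · e^(2πikn/3)

Computing each x[n]:
x[0] = -1
x[1] = 0
x[2] = -2

x = [-1, 0, -2]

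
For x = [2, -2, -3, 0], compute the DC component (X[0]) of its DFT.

X[0] = Σ(n=0 to 3) x[n] · ω_4^0 = Σ x[n]
= (2) + (-2) + (-3) + (0)

X[0] = -3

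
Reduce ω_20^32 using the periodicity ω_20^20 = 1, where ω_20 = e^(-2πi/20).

Since ω_20^20 = 1, powers reduce modulo 20.
32 mod 20 = 12
So ω_20^32 = ω_20^12 = e^(-2πi·12/20)

ω_20^32 = ω_20^12 = -0.8090+0.5878i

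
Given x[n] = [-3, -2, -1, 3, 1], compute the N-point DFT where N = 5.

X[k] = Σ(n=0 to 4) x[n] · ω_5^(nk)
where ω_5 = e^(-2πi/5)

Computing each X[k]:
X[0] = -2
X[1] = -4.9271+5.2043i
X[2] = -1.5729-2.0409i
X[3] = -1.5729+2.0409i
X[4] = -4.9271-5.2043i

X = [-2, -4.9271+5.2043i, -1.5729-2.0409i, -1.5729+2.0409i, -4.9271-5.2043i]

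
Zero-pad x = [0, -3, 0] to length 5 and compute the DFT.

Original 3-point DFT: [-3, 1.5000+2.5981i, 1.5000-2.5981i]
Zero-padded 5-point DFT provides frequency interpolation.

DFT_5([x, 0, ...]) = [-3, -0.9271+2.8532i, 2.4271+1.7634i, 2.4271-1.7634i, -0.9271-2.8532i]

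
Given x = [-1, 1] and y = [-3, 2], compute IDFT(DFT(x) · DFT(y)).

(x ⊛ y)[n] = Σ(m=0 to 1) x[m] · y[(n-m) mod 2]

Computing each output sample:
(x ⊛ y)[0] = 5
(x ⊛ y)[1] = -5

x ⊛ y = [5, -5]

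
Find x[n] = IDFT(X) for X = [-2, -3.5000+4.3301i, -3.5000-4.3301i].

x[n] = (1/3) Σ(k=0 to 2) X[k] · e^(2πikn/3)

Computing each x[n]:
x[0] = -3
x[1] = -2
x[2] = 3

x = [-3, -2, 3]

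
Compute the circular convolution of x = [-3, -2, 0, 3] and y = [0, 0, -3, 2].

(x ⊛ y)[n] = Σ(m=0 to 3) x[m] · y[(n-m) mod 4]

Computing each output sample:
(x ⊛ y)[0] = -4
(x ⊛ y)[1] = -9
(x ⊛ y)[2] = 15
(x ⊛ y)[3] = 0

x ⊛ y = [-4, -9, 15, 0]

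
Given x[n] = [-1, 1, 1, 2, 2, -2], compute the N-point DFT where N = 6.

X[k] = Σ(n=0 to 5) x[n] · ω_6^(nk)
where ω_6 = e^(-2πi/6)

Computing each X[k]:
X[0] = 3
X[1] = -5.0000-1.7321i
X[2] = -3.4641i
X[3] = 1
X[4] = 3.4641i
X[5] = -5.0000+1.7321i

X = [3, -5.0000-1.7321i, -3.4641i, 1, 3.4641i, -5.0000+1.7321i]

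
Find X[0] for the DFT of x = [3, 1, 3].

X[0] = Σ(n=0 to 2) x[n] · ω_3^0 = Σ x[n]
= (3) + (1) + (3)

X[0] = 7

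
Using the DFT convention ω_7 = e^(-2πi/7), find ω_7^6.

ω_7^6 = e^(-2πi·6/7)
= cos(-2π·6/7) + i·sin(-2π·6/7)
= cos(-12π/7) + i·sin(-12π/7)

ω_7^6 = cos(-12π/7) + i·sin(-12π/7) = 0.6235+0.7818i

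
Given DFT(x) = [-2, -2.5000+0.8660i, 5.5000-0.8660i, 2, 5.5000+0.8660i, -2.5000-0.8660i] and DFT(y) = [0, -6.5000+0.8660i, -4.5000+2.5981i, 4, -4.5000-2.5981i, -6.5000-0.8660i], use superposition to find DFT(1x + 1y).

By linearity: DFT(1x + 1y) = 1·DFT(x) + 1·DFT(y)
= 1·[-2, -2.5000+0.8660i, 5.5000-0.8660i, 2, 5.5000+0.8660i, -2.5000-0.8660i] + 1·[0, -6.5000+0.8660i, -4.5000+2.5981i, 4, -4.5000-2.5981i, -6.5000-0.8660i]

Computing element-wise:
Z[0] = 1·(-2) + 1·(0) = -2
Z[1] = 1·(-2.5000+0.8660i) + 1·(-6.5000+0.8660i) = -9.0000+1.7320i
Z[2] = 1·(5.5000-0.8660i) + 1·(-4.5000+2.5981i) = 1.0000+1.7321i
Z[3] = 1·(2) + 1·(4) = 6
Z[4] = 1·(5.5000+0.8660i) + 1·(-4.5000-2.5981i) = 1.0000-1.7321i
Z[5] = 1·(-2.5000-0.8660i) + 1·(-6.5000-0.8660i) = -9.0000-1.7320i

DFT(1x + 1y) = 1·X + 1·Y = [-2, -9.0000+1.7320i, 1.0000+1.7321i, 6, 1.0000-1.7321i, -9.0000-1.7320i]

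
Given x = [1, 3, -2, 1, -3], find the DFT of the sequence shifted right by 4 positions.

Time shift by 4: X_shifted[k] = ω_5^(4k) · X[k]
Shifted x = [3, -2, 1, -3, 1]

DFT(x[n-4]) = [0, 4.3090+0.5020i, 3.1910+5.5676i, 3.1910-5.5676i, 4.3090-0.5020i]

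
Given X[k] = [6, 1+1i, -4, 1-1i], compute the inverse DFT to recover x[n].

x[n] = (1/4) Σ(k=0 to 3) X[k] · e^(2πikn/4)

Computing each x[n]:
x[0] = 1
x[1] = 2
x[2] = 0
x[3] = 3

x = [1, 2, 0, 3]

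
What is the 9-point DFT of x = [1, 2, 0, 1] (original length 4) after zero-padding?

Original 4-point DFT: [4, 1-1i, -2, 1+1i]
Zero-padded 9-point DFT provides frequency interpolation.

DFT_9([x, 0, ...]) = [4, 2.0321-2.1516i, 0.8473-1.1036i, 1.0000-1.7321i, -1.3794-1.5501i, -1.3794+1.5501i, 1.0000+1.7321i, 0.8473+1.1036i, 2.0321+2.1516i]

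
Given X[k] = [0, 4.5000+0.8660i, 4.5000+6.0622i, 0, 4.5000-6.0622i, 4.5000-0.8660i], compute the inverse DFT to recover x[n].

x[n] = (1/6) Σ(k=0 to 5) X[k] · e^(2πikn/6)

Computing each x[n]:
x[0] = 3
x[1] = -2
x[2] = 0
x[3] = 0
x[4] = -3
x[5] = 2

x = [3, -2, 0, 0, -3, 2]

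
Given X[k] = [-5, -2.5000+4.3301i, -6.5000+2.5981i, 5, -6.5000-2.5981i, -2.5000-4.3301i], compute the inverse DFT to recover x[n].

x[n] = (1/6) Σ(k=0 to 5) X[k] · e^(2πikn/6)

Computing each x[n]:
x[0] = -3
x[1] = -3
x[2] = 1
x[3] = -3
x[4] = 2
x[5] = 1

x = [-3, -3, 1, -3, 2, 1]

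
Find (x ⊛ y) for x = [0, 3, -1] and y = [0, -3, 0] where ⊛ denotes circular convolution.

(x ⊛ y)[n] = Σ(m=0 to 2) x[m] · y[(n-m) mod 3]

Computing each output sample:
(x ⊛ y)[0] = 3
(x ⊛ y)[1] = 0
(x ⊛ y)[2] = -9

x ⊛ y = [3, 0, -9]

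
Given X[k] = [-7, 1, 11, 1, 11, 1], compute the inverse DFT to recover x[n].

x[n] = (1/6) Σ(k=0 to 5) X[k] · e^(2πikn/6)

Computing each x[n]:
x[0] = 3
x[1] = -3
x[2] = -3
x[3] = 2
x[4] = -3
x[5] = -3

x = [3, -3, -3, 2, -3, -3]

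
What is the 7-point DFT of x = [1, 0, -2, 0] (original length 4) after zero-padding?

Original 4-point DFT: [-1, 3, -1, 3]
Zero-padded 7-point DFT provides frequency interpolation.

DFT_7([x, 0, ...]) = [-1, 1.4450+1.9499i, 2.8019-0.8678i, -0.2470-1.5637i, -0.2470+1.5637i, 2.8019+0.8678i, 1.4450-1.9499i]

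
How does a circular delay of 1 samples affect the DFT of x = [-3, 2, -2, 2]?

Time shift by 1: X_shifted[k] = ω_4^(1k) · X[k]
Shifted x = [2, -3, 2, -2]

DFT(x[n-1]) = [-1, 1i, 9, -1i]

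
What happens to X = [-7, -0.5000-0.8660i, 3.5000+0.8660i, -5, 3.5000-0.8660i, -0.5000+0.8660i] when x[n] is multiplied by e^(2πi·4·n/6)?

Modulation property: DFT(ω_6^(-4n)·x[n]) = X[(k-4) mod 6], so circularly shift X by 4 positions.

X[k-4] = [3.5000+0.8660i, -5, 3.5000-0.8660i, -0.5000+0.8660i, -7, -0.5000-0.8660i]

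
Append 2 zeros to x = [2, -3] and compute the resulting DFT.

Original 2-point DFT: [-1, 5]
Zero-padded 4-point DFT provides frequency interpolation.

DFT_4([x, 0, ...]) = [-1, 2+3i, 5, 2-3i]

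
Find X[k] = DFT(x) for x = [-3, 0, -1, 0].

X[k] = Σ(n=0 to 3) x[n] · ω_4^(nk)
where ω_4 = e^(-2πi/4)

Computing each X[k]:
X[0] = -4
X[1] = -2
X[2] = -4
X[3] = -2

X = [-4, -2, -4, -2]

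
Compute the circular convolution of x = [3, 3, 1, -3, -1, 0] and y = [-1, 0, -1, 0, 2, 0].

(x ⊛ y)[n] = Σ(m=0 to 5) x[m] · y[(n-m) mod 6]

Computing each output sample:
(x ⊛ y)[0] = 0
(x ⊛ y)[1] = -9
(x ⊛ y)[2] = -6
(x ⊛ y)[3] = 0
(x ⊛ y)[4] = 6
(x ⊛ y)[5] = 9

x ⊛ y = [0, -9, -6, 0, 6, 9]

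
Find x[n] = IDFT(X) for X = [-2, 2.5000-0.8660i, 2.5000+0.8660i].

x[n] = (1/3) Σ(k=0 to 2) X[k] · e^(2πikn/3)

Computing each x[n]:
x[0] = 1
x[1] = -1
x[2] = -2

x = [1, -1, -2]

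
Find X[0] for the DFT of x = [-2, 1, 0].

X[0] = Σ(n=0 to 2) x[n] · ω_3^0 = Σ x[n]
= (-2) + (1) + (0)

X[0] = -1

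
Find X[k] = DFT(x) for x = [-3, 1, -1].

X[k] = Σ(n=0 to 2) x[n] · ω_3^(nk)
where ω_3 = e^(-2πi/3)

Computing each X[k]:
X[0] = -3
X[1] = -3.0000-1.7321i
X[2] = -3.0000+1.7321i

X = [-3, -3.0000-1.7321i, -3.0000+1.7321i]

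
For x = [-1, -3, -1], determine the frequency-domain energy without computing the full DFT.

Parseval: Σ|x[n]|² = (1/N)Σ|X[k]|², so Σ|X[k]|² = N·Σ|x[n]|² = 3·11.0000

Σ|X[k]|² = N·Σ|x[n]|² = 3·11.0000 = 33.0000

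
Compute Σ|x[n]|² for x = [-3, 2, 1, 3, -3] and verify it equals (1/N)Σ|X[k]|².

Time domain:
Σ|x[n]|² = |-3|² + |2|² + |1|² + |3|² + |-3|² = 32.0000

Frequency domain:
(1/5)Σ|X[k]|² = (1/5)(|0|² + |-6.5451-3.5797i|² + |-0.9549-4.8410i|² + |-0.9549+4.8410i|² + |-6.5451+3.5797i|²) = (1/5)·160.0000 = 32.0000

Both sides agree, confirming Parseval's theorem.

Σ|x[n]|² = (1/N)Σ|X[k]|² = 32.0000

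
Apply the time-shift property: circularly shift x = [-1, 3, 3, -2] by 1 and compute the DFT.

Time shift by 1: X_shifted[k] = ω_4^(1k) · X[k]
Shifted x = [-2, -1, 3, 3]

DFT(x[n-1]) = [3, -5+4i, -1, -5-4i]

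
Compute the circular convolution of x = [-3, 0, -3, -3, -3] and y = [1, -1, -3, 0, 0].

(x ⊛ y)[n] = Σ(m=0 to 4) x[m] · y[(n-m) mod 5]

Computing each output sample:
(x ⊛ y)[0] = 9
(x ⊛ y)[1] = 12
(x ⊛ y)[2] = 6
(x ⊛ y)[3] = 0
(x ⊛ y)[4] = 9

x ⊛ y = [9, 12, 6, 0, 9]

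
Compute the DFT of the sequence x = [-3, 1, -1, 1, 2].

X[k] = Σ(n=0 to 4) x[n] · ω_5^(nk)
where ω_5 = e^(-2πi/5)

Computing each X[k]:
X[0] = 0
X[1] = -2.0729+2.1266i
X[2] = -5.4271-1.3143i
X[3] = -5.4271+1.3143i
X[4] = -2.0729-2.1266i

X = [0, -2.0729+2.1266i, -5.4271-1.3143i, -5.4271+1.3143i, -2.0729-2.1266i]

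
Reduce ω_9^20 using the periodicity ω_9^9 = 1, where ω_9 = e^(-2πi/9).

Since ω_9^9 = 1, powers reduce modulo 9.
20 mod 9 = 2
So ω_9^20 = ω_9^2 = e^(-2πi·2/9)

ω_9^20 = ω_9^2 = 0.1736-0.9848i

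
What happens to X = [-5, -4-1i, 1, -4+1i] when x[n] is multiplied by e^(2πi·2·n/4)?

Modulation property: DFT(ω_4^(-2n)·x[n]) = X[(k-2) mod 4], so circularly shift X by 2 positions.

X[k-2] = [1, -4+1i, -5, -4-1i]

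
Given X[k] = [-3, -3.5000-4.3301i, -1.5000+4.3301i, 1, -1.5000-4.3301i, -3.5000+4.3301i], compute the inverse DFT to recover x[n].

x[n] = (1/6) Σ(k=0 to 5) X[k] · e^(2πikn/6)

Computing each x[n]:
x[0] = -2
x[1] = -1
x[2] = 3
x[3] = 0
x[4] = -2
x[5] = -1

x = [-2, -1, 3, 0, -2, -1]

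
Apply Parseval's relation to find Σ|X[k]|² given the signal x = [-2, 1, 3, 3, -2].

Parseval: Σ|x[n]|² = (1/N)Σ|X[k]|², so Σ|X[k]|² = N·Σ|x[n]|² = 5·27.0000

Σ|X[k]|² = N·Σ|x[n]|² = 5·27.0000 = 135.0000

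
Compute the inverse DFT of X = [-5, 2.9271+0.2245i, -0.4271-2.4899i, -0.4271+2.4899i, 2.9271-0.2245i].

x[n] = (1/5) Σ(k=0 to 4) X[k] · e^(2πikn/5)

Computing each x[n]:
x[0] = 0
x[1] = 0
x[2] = -3
x[3] = -1
x[4] = -1

x = [0, 0, -3, -1, -1]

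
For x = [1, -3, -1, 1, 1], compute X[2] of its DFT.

X[2] = Σ(n=0 to 4) x[n] · ω_5^(2n) where ω_5 = e^(-2πi/5)
= (1)·ω_5^0 + (-3)·ω_5^2 + (-1)·ω_5^4 + (1)·ω_5^6 + (1)·ω_5^8

X[2] = 2.6180+0.4490i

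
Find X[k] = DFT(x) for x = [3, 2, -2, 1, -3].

X[k] = Σ(n=0 to 4) x[n] · ω_5^(nk)
where ω_5 = e^(-2πi/5)

Computing each X[k]:
X[0] = 1
X[1] = 3.5000-2.9919i
X[2] = 3.5000-5.7921i
X[3] = 3.5000+5.7921i
X[4] = 3.5000+2.9919i

X = [1, 3.5000-2.9919i, 3.5000-5.7921i, 3.5000+5.7921i, 3.5000+2.9919i]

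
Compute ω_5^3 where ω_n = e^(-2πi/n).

ω_5^3 = e^(-2πi·3/5)
= cos(-2π·3/5) + i·sin(-2π·3/5)
= cos(-6π/5) + i·sin(-6π/5)

ω_5^3 = cos(-6π/5) + i·sin(-6π/5) = -0.8090+0.5878i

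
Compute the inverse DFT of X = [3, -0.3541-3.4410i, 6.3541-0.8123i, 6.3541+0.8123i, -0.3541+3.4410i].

x[n] = (1/5) Σ(k=0 to 4) X[k] · e^(2πikn/5)

Computing each x[n]:
x[0] = 3
x[1] = 0
x[2] = 2
x[3] = 1
x[4] = -3

x = [3, 0, 2, 1, -3]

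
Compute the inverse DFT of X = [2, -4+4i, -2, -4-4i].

x[n] = (1/4) Σ(k=0 to 3) X[k] · e^(2πikn/4)

Computing each x[n]:
x[0] = -2
x[1] = -1
x[2] = 2
x[3] = 3

x = [-2, -1, 2, 3]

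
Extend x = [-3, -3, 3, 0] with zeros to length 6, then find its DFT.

Original 4-point DFT: [-3, -6+3i, 3, -6-3i]
Zero-padded 6-point DFT provides frequency interpolation.

DFT_6([x, 0, ...]) = [-3, -6, -3.0000+5.1962i, 3, -3.0000-5.1962i, -6]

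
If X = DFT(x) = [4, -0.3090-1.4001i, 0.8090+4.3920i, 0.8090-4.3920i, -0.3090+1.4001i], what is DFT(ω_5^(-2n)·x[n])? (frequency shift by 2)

Modulation property: DFT(ω_5^(-2n)·x[n]) = X[(k-2) mod 5], so circularly shift X by 2 positions.

X[k-2] = [0.8090-4.3920i, -0.3090+1.4001i, 4, -0.3090-1.4001i, 0.8090+4.3920i]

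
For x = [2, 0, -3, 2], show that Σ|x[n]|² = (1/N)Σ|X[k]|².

Time domain:
Σ|x[n]|² = |2|² + |0|² + |-3|² + |2|² = 17.0000

Frequency domain:
(1/4)Σ|X[k]|² = (1/4)(|1|² + |5+2i|² + |-3|² + |5-2i|²) = (1/4)·68.0000 = 17.0000

Both sides agree, confirming Parseval's theorem.

Σ|x[n]|² = (1/N)Σ|X[k]|² = 17.0000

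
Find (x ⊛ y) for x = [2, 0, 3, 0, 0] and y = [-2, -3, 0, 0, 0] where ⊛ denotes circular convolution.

(x ⊛ y)[n] = Σ(m=0 to 4) x[m] · y[(n-m) mod 5]

Computing each output sample:
(x ⊛ y)[0] = -4
(x ⊛ y)[1] = -6
(x ⊛ y)[2] = -6
(x ⊛ y)[3] = -9
(x ⊛ y)[4] = 0

x ⊛ y = [-4, -6, -6, -9, 0]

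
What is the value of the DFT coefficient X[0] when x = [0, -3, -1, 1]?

X[0] = Σ(n=0 to 3) x[n] · ω_4^0 = Σ x[n]
= (0) + (-3) + (-1) + (1)

X[0] = -3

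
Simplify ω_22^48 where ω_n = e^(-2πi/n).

Since ω_22^22 = 1, powers reduce modulo 22.
48 mod 22 = 4
So ω_22^48 = ω_22^4 = e^(-2πi·4/22)

ω_22^48 = ω_22^4 = 0.4154-0.9096i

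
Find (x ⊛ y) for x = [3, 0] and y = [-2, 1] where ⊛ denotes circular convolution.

(x ⊛ y)[n] = Σ(m=0 to 1) x[m] · y[(n-m) mod 2]

Computing each output sample:
(x ⊛ y)[0] = -6
(x ⊛ y)[1] = 3

x ⊛ y = [-6, 3]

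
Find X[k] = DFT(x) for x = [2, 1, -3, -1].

X[k] = Σ(n=0 to 3) x[n] · ω_4^(nk)
where ω_4 = e^(-2πi/4)

Computing each X[k]:
X[0] = -1
X[1] = 5-2i
X[2] = -1
X[3] = 5+2i

X = [-1, 5-2i, -1, 5+2i]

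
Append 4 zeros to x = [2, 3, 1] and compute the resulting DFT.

Original 3-point DFT: [6, -1.7321i, 1.7321i]
Zero-padded 7-point DFT provides frequency interpolation.

DFT_7([x, 0, ...]) = [6, 3.6479-3.3204i, 0.4315-2.4909i, -0.0794-0.5198i, -0.0794+0.5198i, 0.4315+2.4909i, 3.6479+3.3204i]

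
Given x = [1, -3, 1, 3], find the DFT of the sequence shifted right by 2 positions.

Time shift by 2: X_shifted[k] = ω_4^(2k) · X[k]
Shifted x = [1, 3, 1, -3]

DFT(x[n-2]) = [2, -6i, 2, 6i]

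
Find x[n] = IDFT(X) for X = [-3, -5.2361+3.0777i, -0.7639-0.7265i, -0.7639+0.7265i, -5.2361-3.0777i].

x[n] = (1/5) Σ(k=0 to 4) X[k] · e^(2πikn/5)

Computing each x[n]:
x[0] = -3
x[1] = -2
x[2] = 0
x[3] = 2
x[4] = 0

x = [-3, -2, 0, 2, 0]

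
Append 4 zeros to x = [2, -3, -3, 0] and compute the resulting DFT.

Original 4-point DFT: [-4, 5+3i, 2, 5-3i]
Zero-padded 8-point DFT provides frequency interpolation.

DFT_8([x, 0, ...]) = [-4, -0.1213+5.1213i, 5+3i, 4.1213-0.8787i, 2, 4.1213+0.8787i, 5-3i, -0.1213-5.1213i]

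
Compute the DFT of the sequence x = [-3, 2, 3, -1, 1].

X[k] = Σ(n=0 to 4) x[n] · ω_5^(nk)
where ω_5 = e^(-2πi/5)

Computing each X[k]:
X[0] = 2
X[1] = -3.6910-3.3022i
X[2] = -4.8090+3.2164i
X[3] = -4.8090-3.2164i
X[4] = -3.6910+3.3022i

X = [2, -3.6910-3.3022i, -4.8090+3.2164i, -4.8090-3.2164i, -3.6910+3.3022i]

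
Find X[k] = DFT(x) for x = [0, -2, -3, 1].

X[k] = Σ(n=0 to 3) x[n] · ω_4^(nk)
where ω_4 = e^(-2πi/4)

Computing each X[k]:
X[0] = -4
X[1] = 3+3i
X[2] = -2
X[3] = 3-3i

X = [-4, 3+3i, -2, 3-3i]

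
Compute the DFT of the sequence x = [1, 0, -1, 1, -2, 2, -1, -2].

X[k] = Σ(n=0 to 7) x[n] · ω_8^(nk)
where ω_8 = e^(-2πi/8)

Computing each X[k]:
X[0] = -2
X[1] = -0.5355-0.7071i
X[2] = 1-3i
X[3] = 6.5355-0.7071i
X[4] = -4
X[5] = 6.5355+0.7071i
X[6] = 1+3i
X[7] = -0.5355+0.7071i

X = [-2, -0.5355-0.7071i, 1-3i, 6.5355-0.7071i, -4, 6.5355+0.7071i, 1+3i, -0.5355+0.7071i]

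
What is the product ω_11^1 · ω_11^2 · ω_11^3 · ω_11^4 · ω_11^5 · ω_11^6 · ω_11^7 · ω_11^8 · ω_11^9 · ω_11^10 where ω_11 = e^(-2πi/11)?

The primitive 11th roots of unity are ω_11^k for k coprime to 11: k ∈ {1, 2, 3, 4, 5, 6, 7, 8, 9, 10}
Their product equals the constant term of the cyclotomic polynomial Φ_11(x) up to sign.
For n ≥ 3, the product of all primitive nth roots of unity is 1. (For n=1 it is 1; for n=2 it is -1.)

1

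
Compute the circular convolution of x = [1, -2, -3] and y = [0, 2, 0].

(x ⊛ y)[n] = Σ(m=0 to 2) x[m] · y[(n-m) mod 3]

Computing each output sample:
(x ⊛ y)[0] = -6
(x ⊛ y)[1] = 2
(x ⊛ y)[2] = -4

x ⊛ y = [-6, 2, -4]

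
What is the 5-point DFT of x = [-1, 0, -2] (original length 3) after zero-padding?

Original 3-point DFT: [-3, -1.7321i, 1.7321i]
Zero-padded 5-point DFT provides frequency interpolation.

DFT_5([x, 0, ...]) = [-3, 0.6180+1.1756i, -1.6180-1.9021i, -1.6180+1.9021i, 0.6180-1.1756i]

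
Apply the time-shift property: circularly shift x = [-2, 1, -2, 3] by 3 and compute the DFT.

Time shift by 3: X_shifted[k] = ω_4^(3k) · X[k]
Shifted x = [1, -2, 3, -2]

DFT(x[n-3]) = [0, -2, 8, -2]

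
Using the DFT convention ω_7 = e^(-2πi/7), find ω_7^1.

ω_7^1 = e^(-2πi·1/7)
= cos(-2π·1/7) + i·sin(-2π·1/7)
= cos(-2π/7) + i·sin(-2π/7)

ω_7^1 = cos(-2π/7) + i·sin(-2π/7) = 0.6235-0.7818i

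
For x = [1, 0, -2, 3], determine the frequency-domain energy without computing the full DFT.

Parseval: Σ|x[n]|² = (1/N)Σ|X[k]|², so Σ|X[k]|² = N·Σ|x[n]|² = 4·14.0000

Σ|X[k]|² = N·Σ|x[n]|² = 4·14.0000 = 56.0000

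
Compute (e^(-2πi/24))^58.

Since ω_24^24 = 1, powers reduce modulo 24.
58 mod 24 = 10
So ω_24^58 = ω_24^10 = e^(-2πi·10/24)

ω_24^58 = ω_24^10 = -0.8660-0.5000i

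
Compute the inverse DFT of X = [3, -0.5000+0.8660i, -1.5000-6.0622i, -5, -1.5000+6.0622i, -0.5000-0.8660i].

x[n] = (1/6) Σ(k=0 to 5) X[k] · e^(2πikn/6)

Computing each x[n]:
x[0] = -1
x[1] = 3
x[2] = -2
x[3] = 1
x[4] = 2
x[5] = 0

x = [-1, 3, -2, 1, 2, 0]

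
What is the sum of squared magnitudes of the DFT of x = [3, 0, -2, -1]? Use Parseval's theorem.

Parseval: Σ|x[n]|² = (1/N)Σ|X[k]|², so Σ|X[k]|² = N·Σ|x[n]|² = 4·14.0000

Σ|X[k]|² = N·Σ|x[n]|² = 4·14.0000 = 56.0000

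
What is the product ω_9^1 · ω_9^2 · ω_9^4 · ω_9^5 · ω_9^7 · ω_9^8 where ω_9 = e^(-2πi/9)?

The primitive 9th roots of unity are ω_9^k for k coprime to 9: k ∈ {1, 2, 4, 5, 7, 8}
Their product equals the constant term of the cyclotomic polynomial Φ_9(x) up to sign.
For n ≥ 3, the product of all primitive nth roots of unity is 1. (For n=1 it is 1; for n=2 it is -1.)

1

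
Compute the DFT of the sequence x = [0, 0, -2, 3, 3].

X[k] = Σ(n=0 to 4) x[n] · ω_5^(nk)
where ω_5 = e^(-2πi/5)

Computing each X[k]:
X[0] = 4
X[1] = 0.1180+5.7921i
X[2] = -2.1180-2.9919i
X[3] = -2.1180+2.9919i
X[4] = 0.1180-5.7921i

X = [4, 0.1180+5.7921i, -2.1180-2.9919i, -2.1180+2.9919i, 0.1180-5.7921i]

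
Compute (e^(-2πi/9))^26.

Since ω_9^9 = 1, powers reduce modulo 9.
26 mod 9 = 8
So ω_9^26 = ω_9^8 = e^(-2πi·8/9)

ω_9^26 = ω_9^8 = 0.7660+0.6428i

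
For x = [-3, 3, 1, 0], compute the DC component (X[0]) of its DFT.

X[0] = Σ(n=0 to 3) x[n] · ω_4^0 = Σ x[n]
= (-3) + (3) + (1) + (0)

X[0] = 1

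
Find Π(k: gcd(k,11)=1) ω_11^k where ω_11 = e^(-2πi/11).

The primitive 11th roots of unity are ω_11^k for k coprime to 11: k ∈ {1, 2, 3, 4, 5, 6, 7, 8, 9, 10}
Their product equals the constant term of the cyclotomic polynomial Φ_11(x) up to sign.
For n ≥ 3, the product of all primitive nth roots of unity is 1. (For n=1 it is 1; for n=2 it is -1.)

1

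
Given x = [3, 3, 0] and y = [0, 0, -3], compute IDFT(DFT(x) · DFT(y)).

(x ⊛ y)[n] = Σ(m=0 to 2) x[m] · y[(n-m) mod 3]

Computing each output sample:
(x ⊛ y)[0] = -9
(x ⊛ y)[1] = 0
(x ⊛ y)[2] = -9

x ⊛ y = [-9, 0, -9]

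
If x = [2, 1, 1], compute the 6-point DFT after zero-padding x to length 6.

Original 3-point DFT: [4, 1, 1]
Zero-padded 6-point DFT provides frequency interpolation.

DFT_6([x, 0, ...]) = [4, 2.0000-1.7321i, 1, 2, 1, 2.0000+1.7321i]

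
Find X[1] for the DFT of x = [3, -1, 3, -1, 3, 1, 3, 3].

X[1] = Σ(n=0 to 7) x[n] · ω_8^(1n) where ω_8 = e^(-2πi/8)
= (3)·ω_8^0 + (-1)·ω_8^1 + (3)·ω_8^2 + (-1)·ω_8^3 + (3)·ω_8^4 + (1)·ω_8^5 + (3)·ω_8^6 + (3)·ω_8^7

X[1] = 1.4142+4.2426i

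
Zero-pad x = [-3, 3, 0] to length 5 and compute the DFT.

Original 3-point DFT: [0, -4.5000-2.5981i, -4.5000+2.5981i]
Zero-padded 5-point DFT provides frequency interpolation.

DFT_5([x, 0, ...]) = [0, -2.0729-2.8532i, -5.4271-1.7634i, -5.4271+1.7634i, -2.0729+2.8532i]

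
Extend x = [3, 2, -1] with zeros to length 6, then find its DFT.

Original 3-point DFT: [4, 2.5000-2.5981i, 2.5000+2.5981i]
Zero-padded 6-point DFT provides frequency interpolation.

DFT_6([x, 0, ...]) = [4, 4.5000-0.8660i, 2.5000-2.5981i, 0, 2.5000+2.5981i, 4.5000+0.8660i]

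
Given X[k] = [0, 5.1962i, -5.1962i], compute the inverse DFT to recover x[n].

x[n] = (1/3) Σ(k=0 to 2) X[k] · e^(2πikn/3)

Computing each x[n]:
x[0] = 0
x[1] = -3
x[2] = 3

x = [0, -3, 3]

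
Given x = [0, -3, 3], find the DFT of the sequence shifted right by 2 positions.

Time shift by 2: X_shifted[k] = ω_3^(2k) · X[k]
Shifted x = [-3, 3, 0]

DFT(x[n-2]) = [0, -4.5000-2.5981i, -4.5000+2.5981i]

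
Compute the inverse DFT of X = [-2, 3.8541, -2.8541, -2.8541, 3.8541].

x[n] = (1/5) Σ(k=0 to 4) X[k] · e^(2πikn/5)

Computing each x[n]:
x[0] = 0
x[1] = 1
x[2] = -2
x[3] = -2
x[4] = 1

x = [0, 1, -2, -2, 1]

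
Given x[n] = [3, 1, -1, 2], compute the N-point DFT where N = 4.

X[k] = Σ(n=0 to 3) x[n] · ω_4^(nk)
where ω_4 = e^(-2πi/4)

Computing each X[k]:
X[0] = 5
X[1] = 4+1i
X[2] = -1
X[3] = 4-1i

X = [5, 4+1i, -1, 4-1i]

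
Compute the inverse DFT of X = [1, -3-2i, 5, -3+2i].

x[n] = (1/4) Σ(k=0 to 3) X[k] · e^(2πikn/4)

Computing each x[n]:
x[0] = 0
x[1] = 0
x[2] = 3
x[3] = -2

x = [0, 0, 3, -2]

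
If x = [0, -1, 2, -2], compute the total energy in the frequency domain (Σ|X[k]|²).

Parseval: Σ|x[n]|² = (1/N)Σ|X[k]|², so Σ|X[k]|² = N·Σ|x[n]|² = 4·9.0000

Σ|X[k]|² = N·Σ|x[n]|² = 4·9.0000 = 36.0000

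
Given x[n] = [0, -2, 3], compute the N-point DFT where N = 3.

X[k] = Σ(n=0 to 2) x[n] · ω_3^(nk)
where ω_3 = e^(-2πi/3)

Computing each X[k]:
X[0] = 1
X[1] = -0.5000+4.3301i
X[2] = -0.5000-4.3301i

X = [1, -0.5000+4.3301i, -0.5000-4.3301i]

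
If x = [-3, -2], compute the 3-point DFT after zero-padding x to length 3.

Original 2-point DFT: [-5, -1]
Zero-padded 3-point DFT provides frequency interpolation.

DFT_3([x, 0, ...]) = [-5, -2.0000+1.7321i, -2.0000-1.7321i]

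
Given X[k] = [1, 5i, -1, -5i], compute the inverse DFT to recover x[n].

x[n] = (1/4) Σ(k=0 to 3) X[k] · e^(2πikn/4)

Computing each x[n]:
x[0] = 0
x[1] = -2
x[2] = 0
x[3] = 3

x = [0, -2, 0, 3]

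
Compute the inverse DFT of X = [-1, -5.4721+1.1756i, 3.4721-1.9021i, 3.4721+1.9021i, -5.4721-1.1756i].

x[n] = (1/5) Σ(k=0 to 4) X[k] · e^(2πikn/5)

Computing each x[n]:
x[0] = -1
x[1] = -2
x[2] = 1
x[3] = 3
x[4] = -2

x = [-1, -2, 1, 3, -2]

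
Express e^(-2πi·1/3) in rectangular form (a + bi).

ω_3^1 = e^(-2πi·1/3)
= cos(-2π·1/3) + i·sin(-2π·1/3)
= cos(-2π/3) + i·sin(-2π/3)

ω_3^1 = cos(-2π/3) + i·sin(-2π/3) = -0.5000-0.8660i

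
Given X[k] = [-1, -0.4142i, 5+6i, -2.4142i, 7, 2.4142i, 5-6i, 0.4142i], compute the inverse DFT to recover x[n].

x[n] = (1/8) Σ(k=0 to 7) X[k] · e^(2πikn/8)

Computing each x[n]:
x[0] = 2
x[1] = -2
x[2] = -1
x[3] = 1
x[4] = 2
x[5] = -3
x[6] = 0
x[7] = 0

x = [2, -2, -1, 1, 2, -3, 0, 0]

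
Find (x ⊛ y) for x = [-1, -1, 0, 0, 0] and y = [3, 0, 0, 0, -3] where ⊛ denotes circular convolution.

(x ⊛ y)[n] = Σ(m=0 to 4) x[m] · y[(n-m) mod 5]

Computing each output sample:
(x ⊛ y)[0] = 0
(x ⊛ y)[1] = -3
(x ⊛ y)[2] = 0
(x ⊛ y)[3] = 0
(x ⊛ y)[4] = 3

x ⊛ y = [0, -3, 0, 0, 3]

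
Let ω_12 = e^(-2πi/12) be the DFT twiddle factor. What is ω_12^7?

ω_12^7 = e^(-2πi·7/12)
= cos(-2π·7/12) + i·sin(-2π·7/12)
= cos(-14π/12) + i·sin(-14π/12)

ω_12^7 = cos(-14π/12) + i·sin(-14π/12) = -0.8660+0.5000i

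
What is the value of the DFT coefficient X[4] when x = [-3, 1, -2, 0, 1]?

X[4] = Σ(n=0 to 4) x[n] · ω_5^(4n) where ω_5 = e^(-2πi/5)
= (-3)·ω_5^0 + (1)·ω_5^4 + (-2)·ω_5^8 + (0)·ω_5^12 + (1)·ω_5^16

X[4] = -0.7639-1.1756i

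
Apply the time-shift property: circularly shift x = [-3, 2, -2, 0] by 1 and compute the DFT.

Time shift by 1: X_shifted[k] = ω_4^(1k) · X[k]
Shifted x = [0, -3, 2, -2]

DFT(x[n-1]) = [-3, -2+1i, 7, -2-1i]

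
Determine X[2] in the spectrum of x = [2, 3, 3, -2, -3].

X[2] = Σ(n=0 to 4) x[n] · ω_5^(2n) where ω_5 = e^(-2πi/5)
= (2)·ω_5^0 + (3)·ω_5^2 + (3)·ω_5^4 + (-2)·ω_5^6 + (-3)·ω_5^8

X[2] = 2.3090+1.2286i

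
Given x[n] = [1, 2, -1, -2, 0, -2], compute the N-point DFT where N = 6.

X[k] = Σ(n=0 to 5) x[n] · ω_6^(nk)
where ω_6 = e^(-2πi/6)

Computing each X[k]:
X[0] = -2
X[1] = 3.5000-2.5981i
X[2] = -0.5000-4.3301i
X[3] = 2
X[4] = -0.5000+4.3301i
X[5] = 3.5000+2.5981i

X = [-2, 3.5000-2.5981i, -0.5000-4.3301i, 2, -0.5000+4.3301i, 3.5000+2.5981i]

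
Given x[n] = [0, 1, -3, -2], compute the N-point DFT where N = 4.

X[k] = Σ(n=0 to 3) x[n] · ω_4^(nk)
where ω_4 = e^(-2πi/4)

Computing each X[k]:
X[0] = -4
X[1] = 3-3i
X[2] = -2
X[3] = 3+3i

X = [-4, 3-3i, -2, 3+3i]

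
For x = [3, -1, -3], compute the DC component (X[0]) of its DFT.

X[0] = Σ(n=0 to 2) x[n] · ω_3^0 = Σ x[n]
= (3) + (-1) + (-3)

X[0] = -1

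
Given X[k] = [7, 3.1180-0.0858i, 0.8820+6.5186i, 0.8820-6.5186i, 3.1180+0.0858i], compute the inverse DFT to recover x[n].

x[n] = (1/5) Σ(k=0 to 4) X[k] · e^(2πikn/5)

Computing each x[n]:
x[0] = 3
x[1] = 0
x[2] = 3
x[3] = -2
x[4] = 3

x = [3, 0, 3, -2, 3]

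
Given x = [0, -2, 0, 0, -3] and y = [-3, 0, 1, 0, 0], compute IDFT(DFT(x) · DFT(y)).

(x ⊛ y)[n] = Σ(m=0 to 4) x[m] · y[(n-m) mod 5]

Computing each output sample:
(x ⊛ y)[0] = 0
(x ⊛ y)[1] = 3
(x ⊛ y)[2] = 0
(x ⊛ y)[3] = -2
(x ⊛ y)[4] = 9

x ⊛ y = [0, 3, 0, -2, 9]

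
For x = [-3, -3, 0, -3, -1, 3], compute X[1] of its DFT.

X[1] = Σ(n=0 to 5) x[n] · ω_6^(1n) where ω_6 = e^(-2πi/6)
= (-3)·ω_6^0 + (-3)·ω_6^1 + (0)·ω_6^2 + (-3)·ω_6^3 + (-1)·ω_6^4 + (3)·ω_6^5

X[1] = 0.5000+4.3301i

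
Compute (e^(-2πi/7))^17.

Since ω_7^7 = 1, powers reduce modulo 7.
17 mod 7 = 3
So ω_7^17 = ω_7^3 = e^(-2πi·3/7)

ω_7^17 = ω_7^3 = -0.9010-0.4339i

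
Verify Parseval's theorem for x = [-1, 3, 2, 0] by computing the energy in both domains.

Time domain:
Σ|x[n]|² = |-1|² + |3|² + |2|² + |0|² = 14.0000

Frequency domain:
(1/4)Σ|X[k]|² = (1/4)(|4|² + |-3-3i|² + |-2|² + |-3+3i|²) = (1/4)·56.0000 = 14.0000

Both sides agree, confirming Parseval's theorem.

Σ|x[n]|² = (1/N)Σ|X[k]|² = 14.0000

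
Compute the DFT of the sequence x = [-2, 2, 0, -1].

X[k] = Σ(n=0 to 3) x[n] · ω_4^(nk)
where ω_4 = e^(-2πi/4)

Computing each X[k]:
X[0] = -1
X[1] = -2-3i
X[2] = -3
X[3] = -2+3i

X = [-1, -2-3i, -3, -2+3i]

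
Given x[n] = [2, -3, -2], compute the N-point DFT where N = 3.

X[k] = Σ(n=0 to 2) x[n] · ω_3^(nk)
where ω_3 = e^(-2πi/3)

Computing each X[k]:
X[0] = -3
X[1] = 4.5000+0.8660i
X[2] = 4.5000-0.8660i

X = [-3, 4.5000+0.8660i, 4.5000-0.8660i]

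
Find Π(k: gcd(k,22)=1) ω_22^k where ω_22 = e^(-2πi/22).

The primitive 22nd roots of unity are ω_22^k for k coprime to 22: k ∈ {1, 3, 5, 7, 9, 13, 15, 17, 19, 21}
Their product equals the constant term of the cyclotomic polynomial Φ_22(x) up to sign.
For n ≥ 3, the product of all primitive nth roots of unity is 1. (For n=1 it is 1; for n=2 it is -1.)

1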